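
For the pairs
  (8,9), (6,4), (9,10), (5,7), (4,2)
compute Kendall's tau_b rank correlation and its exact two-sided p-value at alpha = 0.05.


Step 1: Enumerate the 10 unordered pairs (i,j) with i<j and classify each by sign(x_j-x_i) * sign(y_j-y_i).
  (1,2):dx=-2,dy=-5->C; (1,3):dx=+1,dy=+1->C; (1,4):dx=-3,dy=-2->C; (1,5):dx=-4,dy=-7->C
  (2,3):dx=+3,dy=+6->C; (2,4):dx=-1,dy=+3->D; (2,5):dx=-2,dy=-2->C; (3,4):dx=-4,dy=-3->C
  (3,5):dx=-5,dy=-8->C; (4,5):dx=-1,dy=-5->C
Step 2: C = 9, D = 1, total pairs = 10.
Step 3: tau = (C - D)/(n(n-1)/2) = (9 - 1)/10 = 0.800000.
Step 4: Exact two-sided p-value (enumerate n! = 120 permutations of y under H0): p = 0.083333.
Step 5: alpha = 0.05. fail to reject H0.

tau_b = 0.8000 (C=9, D=1), p = 0.083333, fail to reject H0.


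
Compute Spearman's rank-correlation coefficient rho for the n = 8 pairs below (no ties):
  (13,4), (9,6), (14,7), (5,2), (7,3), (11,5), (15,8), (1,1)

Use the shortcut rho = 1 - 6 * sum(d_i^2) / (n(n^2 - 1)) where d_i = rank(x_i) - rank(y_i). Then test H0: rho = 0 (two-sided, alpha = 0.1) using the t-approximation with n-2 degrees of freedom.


Step 1: Rank x and y separately (midranks; no ties here).
rank(x): 13->6, 9->4, 14->7, 5->2, 7->3, 11->5, 15->8, 1->1
rank(y): 4->4, 6->6, 7->7, 2->2, 3->3, 5->5, 8->8, 1->1
Step 2: d_i = R_x(i) - R_y(i); compute d_i^2.
  (6-4)^2=4, (4-6)^2=4, (7-7)^2=0, (2-2)^2=0, (3-3)^2=0, (5-5)^2=0, (8-8)^2=0, (1-1)^2=0
sum(d^2) = 8.
Step 3: rho = 1 - 6*8 / (8*(8^2 - 1)) = 1 - 48/504 = 0.904762.
Step 4: Under H0, t = rho * sqrt((n-2)/(1-rho^2)) = 5.2034 ~ t(6).
Step 5: Two-sided p-value from the t-distribution with 6 df = 0.002008.
Step 6: alpha = 0.1. reject H0.

rho = 0.9048, p = 0.002008, reject H0 at alpha = 0.1.


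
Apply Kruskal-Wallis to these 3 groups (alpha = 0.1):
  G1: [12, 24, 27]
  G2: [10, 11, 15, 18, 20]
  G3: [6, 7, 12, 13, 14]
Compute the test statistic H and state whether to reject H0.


Step 1: Combine all N = 13 observations and assign midranks.
sorted (value, group, rank): (6,G3,1), (7,G3,2), (10,G2,3), (11,G2,4), (12,G1,5.5), (12,G3,5.5), (13,G3,7), (14,G3,8), (15,G2,9), (18,G2,10), (20,G2,11), (24,G1,12), (27,G1,13)
Step 2: Sum ranks within each group.
R_1 = 30.5 (n_1 = 3)
R_2 = 37 (n_2 = 5)
R_3 = 23.5 (n_3 = 5)
Step 3: H = 12/(N(N+1)) * sum(R_i^2/n_i) - 3(N+1)
     = 12/(13*14) * (30.5^2/3 + 37^2/5 + 23.5^2/5) - 3*14
     = 0.065934 * 694.333 - 42
     = 3.780220.
Step 4: Ties present; correction factor C = 1 - 6/(13^3 - 13) = 0.997253. Corrected H = 3.780220 / 0.997253 = 3.790634.
Step 5: Under H0, H ~ chi^2(2); p-value = 0.150271.
Step 6: alpha = 0.1. fail to reject H0.

H = 3.7906, df = 2, p = 0.150271, fail to reject H0.


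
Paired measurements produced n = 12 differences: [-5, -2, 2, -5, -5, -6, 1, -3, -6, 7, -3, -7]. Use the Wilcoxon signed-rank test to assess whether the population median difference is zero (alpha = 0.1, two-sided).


Step 1: Drop any zero differences (none here) and take |d_i|.
|d| = [5, 2, 2, 5, 5, 6, 1, 3, 6, 7, 3, 7]
Step 2: Midrank |d_i| (ties get averaged ranks).
ranks: |5|->7, |2|->2.5, |2|->2.5, |5|->7, |5|->7, |6|->9.5, |1|->1, |3|->4.5, |6|->9.5, |7|->11.5, |3|->4.5, |7|->11.5
Step 3: Attach original signs; sum ranks with positive sign and with negative sign.
W+ = 2.5 + 1 + 11.5 = 15
W- = 7 + 2.5 + 7 + 7 + 9.5 + 4.5 + 9.5 + 4.5 + 11.5 = 63
(Check: W+ + W- = 78 should equal n(n+1)/2 = 78.)
Step 4: Test statistic W = min(W+, W-) = 15.
Step 5: Ties in |d|, so use the tie-corrected normal approximation.
        E[W] = n(n+1)/4 = 12*13/4 = 39.
        Tie groups: |d|=2 (t=2), |d|=3 (t=2), |d|=5 (t=3), |d|=6 (t=2), |d|=7 (t=2); sum(t^3 - t) = 48.
        Var[W] = n(n+1)(2n+1)/24 - sum(t^3-t)/48 = 3900/24 - 48/48 = 161.5.
        z = (W - E[W]) / sqrt(Var[W]) = (15 - 39) / 12.7083 = -1.8885.
        Two-sided p = 2*Phi(z) = 0.058954.
Step 6: alpha = 0.1. reject H0.

W+ = 15, W- = 63, W = min = 15, p = 0.058954, reject H0.


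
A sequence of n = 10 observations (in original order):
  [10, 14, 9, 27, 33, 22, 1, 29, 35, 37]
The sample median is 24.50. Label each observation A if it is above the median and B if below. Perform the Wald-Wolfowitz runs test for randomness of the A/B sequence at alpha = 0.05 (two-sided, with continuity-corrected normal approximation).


Step 1: Compute median = 24.50; label A = above, B = below.
Labels in order: BBBAABBAAA  (n_A = 5, n_B = 5)
Step 2: Count runs R = 4.
Step 3: Under H0 (random ordering), E[R] = 2*n_A*n_B/(n_A+n_B) + 1 = 2*5*5/10 + 1 = 6.0000.
        Var[R] = 2*n_A*n_B*(2*n_A*n_B - n_A - n_B) / ((n_A+n_B)^2 * (n_A+n_B-1)) = 2000/900 = 2.2222.
        SD[R] = 1.4907.
Step 4: Continuity-corrected z = (R + 0.5 - E[R]) / SD[R] = (4 + 0.5 - 6.0000) / 1.4907 = -1.0062.
Step 5: Two-sided p-value via normal approximation = 2*(1 - Phi(|z|)) = 0.314305.
Step 6: alpha = 0.05. fail to reject H0.

R = 4, z = -1.0062, p = 0.314305, fail to reject H0.


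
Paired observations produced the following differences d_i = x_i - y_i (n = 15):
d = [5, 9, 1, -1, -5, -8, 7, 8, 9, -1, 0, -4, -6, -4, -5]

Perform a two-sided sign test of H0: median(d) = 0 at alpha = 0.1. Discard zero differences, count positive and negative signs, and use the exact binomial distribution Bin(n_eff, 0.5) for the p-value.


Step 1: Discard zero differences. Original n = 15; n_eff = number of nonzero differences = 14.
Nonzero differences (with sign): +5, +9, +1, -1, -5, -8, +7, +8, +9, -1, -4, -6, -4, -5
Step 2: Count signs: positive = 6, negative = 8.
Step 3: Under H0: P(positive) = 0.5, so the number of positives S ~ Bin(14, 0.5).
Step 4: Two-sided exact p-value = sum of Bin(14,0.5) probabilities at or below the observed probability = 0.790527.
Step 5: alpha = 0.1. fail to reject H0.

n_eff = 14, pos = 6, neg = 8, p = 0.790527, fail to reject H0.


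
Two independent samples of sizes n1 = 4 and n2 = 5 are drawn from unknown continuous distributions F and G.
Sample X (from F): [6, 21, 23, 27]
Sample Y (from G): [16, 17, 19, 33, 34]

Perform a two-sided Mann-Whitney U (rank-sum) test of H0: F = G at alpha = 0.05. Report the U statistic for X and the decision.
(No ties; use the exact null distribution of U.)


Step 1: Combine and sort all 9 observations; assign midranks.
sorted (value, group): (6,X), (16,Y), (17,Y), (19,Y), (21,X), (23,X), (27,X), (33,Y), (34,Y)
ranks: 6->1, 16->2, 17->3, 19->4, 21->5, 23->6, 27->7, 33->8, 34->9
Step 2: Rank sum for X: R1 = 1 + 5 + 6 + 7 = 19.
Step 3: U_X = R1 - n1(n1+1)/2 = 19 - 4*5/2 = 19 - 10 = 9.
       U_Y = n1*n2 - U_X = 20 - 9 = 11.
Step 4: No ties, so the exact null distribution of U (based on enumerating the C(9,4) = 126 equally likely rank assignments) gives the two-sided p-value.
Step 5: p-value = 0.904762; compare to alpha = 0.05. fail to reject H0.

U_X = 9, p = 0.904762, fail to reject H0 at alpha = 0.05.


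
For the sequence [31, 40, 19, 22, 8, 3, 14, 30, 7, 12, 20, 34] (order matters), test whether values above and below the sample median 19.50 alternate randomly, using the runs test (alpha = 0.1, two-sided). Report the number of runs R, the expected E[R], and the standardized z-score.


Step 1: Compute median = 19.50; label A = above, B = below.
Labels in order: AABABBBABBAA  (n_A = 6, n_B = 6)
Step 2: Count runs R = 7.
Step 3: Under H0 (random ordering), E[R] = 2*n_A*n_B/(n_A+n_B) + 1 = 2*6*6/12 + 1 = 7.0000.
        Var[R] = 2*n_A*n_B*(2*n_A*n_B - n_A - n_B) / ((n_A+n_B)^2 * (n_A+n_B-1)) = 4320/1584 = 2.7273.
        SD[R] = 1.6514.
Step 4: R = E[R], so z = 0 with no continuity correction.
Step 5: Two-sided p-value via normal approximation = 2*(1 - Phi(|z|)) = 1.000000.
Step 6: alpha = 0.1. fail to reject H0.

R = 7, z = 0.0000, p = 1.000000, fail to reject H0.


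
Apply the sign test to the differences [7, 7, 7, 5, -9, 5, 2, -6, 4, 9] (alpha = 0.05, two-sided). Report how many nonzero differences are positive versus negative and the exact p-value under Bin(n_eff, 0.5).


Step 1: Discard zero differences. Original n = 10; n_eff = number of nonzero differences = 10.
Nonzero differences (with sign): +7, +7, +7, +5, -9, +5, +2, -6, +4, +9
Step 2: Count signs: positive = 8, negative = 2.
Step 3: Under H0: P(positive) = 0.5, so the number of positives S ~ Bin(10, 0.5).
Step 4: Two-sided exact p-value = sum of Bin(10,0.5) probabilities at or below the observed probability = 0.109375.
Step 5: alpha = 0.05. fail to reject H0.

n_eff = 10, pos = 8, neg = 2, p = 0.109375, fail to reject H0.


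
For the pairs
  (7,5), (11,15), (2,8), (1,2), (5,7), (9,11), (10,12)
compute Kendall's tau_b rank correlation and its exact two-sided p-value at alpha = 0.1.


Step 1: Enumerate the 21 unordered pairs (i,j) with i<j and classify each by sign(x_j-x_i) * sign(y_j-y_i).
  (1,2):dx=+4,dy=+10->C; (1,3):dx=-5,dy=+3->D; (1,4):dx=-6,dy=-3->C; (1,5):dx=-2,dy=+2->D
  (1,6):dx=+2,dy=+6->C; (1,7):dx=+3,dy=+7->C; (2,3):dx=-9,dy=-7->C; (2,4):dx=-10,dy=-13->C
  (2,5):dx=-6,dy=-8->C; (2,6):dx=-2,dy=-4->C; (2,7):dx=-1,dy=-3->C; (3,4):dx=-1,dy=-6->C
  (3,5):dx=+3,dy=-1->D; (3,6):dx=+7,dy=+3->C; (3,7):dx=+8,dy=+4->C; (4,5):dx=+4,dy=+5->C
  (4,6):dx=+8,dy=+9->C; (4,7):dx=+9,dy=+10->C; (5,6):dx=+4,dy=+4->C; (5,7):dx=+5,dy=+5->C
  (6,7):dx=+1,dy=+1->C
Step 2: C = 18, D = 3, total pairs = 21.
Step 3: tau = (C - D)/(n(n-1)/2) = (18 - 3)/21 = 0.714286.
Step 4: Exact two-sided p-value (enumerate n! = 5040 permutations of y under H0): p = 0.030159.
Step 5: alpha = 0.1. reject H0.

tau_b = 0.7143 (C=18, D=3), p = 0.030159, reject H0.


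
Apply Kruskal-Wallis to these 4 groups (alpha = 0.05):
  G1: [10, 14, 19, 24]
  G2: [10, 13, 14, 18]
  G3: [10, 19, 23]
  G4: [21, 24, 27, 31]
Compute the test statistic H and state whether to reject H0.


Step 1: Combine all N = 15 observations and assign midranks.
sorted (value, group, rank): (10,G1,2), (10,G2,2), (10,G3,2), (13,G2,4), (14,G1,5.5), (14,G2,5.5), (18,G2,7), (19,G1,8.5), (19,G3,8.5), (21,G4,10), (23,G3,11), (24,G1,12.5), (24,G4,12.5), (27,G4,14), (31,G4,15)
Step 2: Sum ranks within each group.
R_1 = 28.5 (n_1 = 4)
R_2 = 18.5 (n_2 = 4)
R_3 = 21.5 (n_3 = 3)
R_4 = 51.5 (n_4 = 4)
Step 3: H = 12/(N(N+1)) * sum(R_i^2/n_i) - 3(N+1)
     = 12/(15*16) * (28.5^2/4 + 18.5^2/4 + 21.5^2/3 + 51.5^2/4) - 3*16
     = 0.050000 * 1105.77 - 48
     = 7.288542.
Step 4: Ties present; correction factor C = 1 - 42/(15^3 - 15) = 0.987500. Corrected H = 7.288542 / 0.987500 = 7.380802.
Step 5: Under H0, H ~ chi^2(3); p-value = 0.060702.
Step 6: alpha = 0.05. fail to reject H0.

H = 7.3808, df = 3, p = 0.060702, fail to reject H0.


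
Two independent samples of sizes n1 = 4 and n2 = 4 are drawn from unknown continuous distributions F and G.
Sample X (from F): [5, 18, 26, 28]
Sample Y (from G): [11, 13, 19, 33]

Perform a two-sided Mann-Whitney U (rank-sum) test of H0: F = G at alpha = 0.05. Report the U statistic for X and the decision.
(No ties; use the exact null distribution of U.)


Step 1: Combine and sort all 8 observations; assign midranks.
sorted (value, group): (5,X), (11,Y), (13,Y), (18,X), (19,Y), (26,X), (28,X), (33,Y)
ranks: 5->1, 11->2, 13->3, 18->4, 19->5, 26->6, 28->7, 33->8
Step 2: Rank sum for X: R1 = 1 + 4 + 6 + 7 = 18.
Step 3: U_X = R1 - n1(n1+1)/2 = 18 - 4*5/2 = 18 - 10 = 8.
       U_Y = n1*n2 - U_X = 16 - 8 = 8.
Step 4: No ties, so the exact null distribution of U (based on enumerating the C(8,4) = 70 equally likely rank assignments) gives the two-sided p-value.
Step 5: p-value = 1.000000; compare to alpha = 0.05. fail to reject H0.

U_X = 8, p = 1.000000, fail to reject H0 at alpha = 0.05.


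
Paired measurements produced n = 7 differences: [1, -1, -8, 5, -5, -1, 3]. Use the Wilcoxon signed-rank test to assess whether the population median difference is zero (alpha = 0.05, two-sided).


Step 1: Drop any zero differences (none here) and take |d_i|.
|d| = [1, 1, 8, 5, 5, 1, 3]
Step 2: Midrank |d_i| (ties get averaged ranks).
ranks: |1|->2, |1|->2, |8|->7, |5|->5.5, |5|->5.5, |1|->2, |3|->4
Step 3: Attach original signs; sum ranks with positive sign and with negative sign.
W+ = 2 + 5.5 + 4 = 11.5
W- = 2 + 7 + 5.5 + 2 = 16.5
(Check: W+ + W- = 28 should equal n(n+1)/2 = 28.)
Step 4: Test statistic W = min(W+, W-) = 11.5.
Step 5: Ties in |d|, so use the tie-corrected normal approximation.
        E[W] = n(n+1)/4 = 7*8/4 = 14.
        Tie groups: |d|=1 (t=3), |d|=5 (t=2); sum(t^3 - t) = 30.
        Var[W] = n(n+1)(2n+1)/24 - sum(t^3-t)/48 = 840/24 - 30/48 = 34.375.
        z = (W - E[W]) / sqrt(Var[W]) = (11.5 - 14) / 5.8630 = -0.4264.
        Two-sided p = 2*Phi(z) = 0.669815.
Step 6: alpha = 0.05. fail to reject H0.

W+ = 11.5, W- = 16.5, W = min = 11.5, p = 0.669815, fail to reject H0.


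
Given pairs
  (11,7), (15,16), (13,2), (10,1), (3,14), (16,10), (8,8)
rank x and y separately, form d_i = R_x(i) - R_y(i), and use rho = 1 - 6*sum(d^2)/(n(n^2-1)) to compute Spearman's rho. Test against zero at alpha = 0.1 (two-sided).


Step 1: Rank x and y separately (midranks; no ties here).
rank(x): 11->4, 15->6, 13->5, 10->3, 3->1, 16->7, 8->2
rank(y): 7->3, 16->7, 2->2, 1->1, 14->6, 10->5, 8->4
Step 2: d_i = R_x(i) - R_y(i); compute d_i^2.
  (4-3)^2=1, (6-7)^2=1, (5-2)^2=9, (3-1)^2=4, (1-6)^2=25, (7-5)^2=4, (2-4)^2=4
sum(d^2) = 48.
Step 3: rho = 1 - 6*48 / (7*(7^2 - 1)) = 1 - 288/336 = 0.142857.
Step 4: Under H0, t = rho * sqrt((n-2)/(1-rho^2)) = 0.3227 ~ t(5).
Step 5: Two-sided p-value from the t-distribution with 5 df = 0.759945.
Step 6: alpha = 0.1. fail to reject H0.

rho = 0.1429, p = 0.759945, fail to reject H0 at alpha = 0.1.


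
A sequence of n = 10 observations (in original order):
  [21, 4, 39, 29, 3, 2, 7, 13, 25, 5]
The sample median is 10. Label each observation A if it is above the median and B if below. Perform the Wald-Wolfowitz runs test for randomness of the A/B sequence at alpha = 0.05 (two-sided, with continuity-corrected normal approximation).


Step 1: Compute median = 10; label A = above, B = below.
Labels in order: ABAABBBAAB  (n_A = 5, n_B = 5)
Step 2: Count runs R = 6.
Step 3: Under H0 (random ordering), E[R] = 2*n_A*n_B/(n_A+n_B) + 1 = 2*5*5/10 + 1 = 6.0000.
        Var[R] = 2*n_A*n_B*(2*n_A*n_B - n_A - n_B) / ((n_A+n_B)^2 * (n_A+n_B-1)) = 2000/900 = 2.2222.
        SD[R] = 1.4907.
Step 4: R = E[R], so z = 0 with no continuity correction.
Step 5: Two-sided p-value via normal approximation = 2*(1 - Phi(|z|)) = 1.000000.
Step 6: alpha = 0.05. fail to reject H0.

R = 6, z = 0.0000, p = 1.000000, fail to reject H0.


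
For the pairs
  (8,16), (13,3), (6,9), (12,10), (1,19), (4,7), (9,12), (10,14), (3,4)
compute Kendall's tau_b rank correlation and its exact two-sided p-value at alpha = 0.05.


Step 1: Enumerate the 36 unordered pairs (i,j) with i<j and classify each by sign(x_j-x_i) * sign(y_j-y_i).
  (1,2):dx=+5,dy=-13->D; (1,3):dx=-2,dy=-7->C; (1,4):dx=+4,dy=-6->D; (1,5):dx=-7,dy=+3->D
  (1,6):dx=-4,dy=-9->C; (1,7):dx=+1,dy=-4->D; (1,8):dx=+2,dy=-2->D; (1,9):dx=-5,dy=-12->C
  (2,3):dx=-7,dy=+6->D; (2,4):dx=-1,dy=+7->D; (2,5):dx=-12,dy=+16->D; (2,6):dx=-9,dy=+4->D
  (2,7):dx=-4,dy=+9->D; (2,8):dx=-3,dy=+11->D; (2,9):dx=-10,dy=+1->D; (3,4):dx=+6,dy=+1->C
  (3,5):dx=-5,dy=+10->D; (3,6):dx=-2,dy=-2->C; (3,7):dx=+3,dy=+3->C; (3,8):dx=+4,dy=+5->C
  (3,9):dx=-3,dy=-5->C; (4,5):dx=-11,dy=+9->D; (4,6):dx=-8,dy=-3->C; (4,7):dx=-3,dy=+2->D
  (4,8):dx=-2,dy=+4->D; (4,9):dx=-9,dy=-6->C; (5,6):dx=+3,dy=-12->D; (5,7):dx=+8,dy=-7->D
  (5,8):dx=+9,dy=-5->D; (5,9):dx=+2,dy=-15->D; (6,7):dx=+5,dy=+5->C; (6,8):dx=+6,dy=+7->C
  (6,9):dx=-1,dy=-3->C; (7,8):dx=+1,dy=+2->C; (7,9):dx=-6,dy=-8->C; (8,9):dx=-7,dy=-10->C
Step 2: C = 16, D = 20, total pairs = 36.
Step 3: tau = (C - D)/(n(n-1)/2) = (16 - 20)/36 = -0.111111.
Step 4: Exact two-sided p-value (enumerate n! = 362880 permutations of y under H0): p = 0.761414.
Step 5: alpha = 0.05. fail to reject H0.

tau_b = -0.1111 (C=16, D=20), p = 0.761414, fail to reject H0.


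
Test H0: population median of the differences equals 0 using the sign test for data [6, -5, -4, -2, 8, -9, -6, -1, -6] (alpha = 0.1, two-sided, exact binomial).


Step 1: Discard zero differences. Original n = 9; n_eff = number of nonzero differences = 9.
Nonzero differences (with sign): +6, -5, -4, -2, +8, -9, -6, -1, -6
Step 2: Count signs: positive = 2, negative = 7.
Step 3: Under H0: P(positive) = 0.5, so the number of positives S ~ Bin(9, 0.5).
Step 4: Two-sided exact p-value = sum of Bin(9,0.5) probabilities at or below the observed probability = 0.179688.
Step 5: alpha = 0.1. fail to reject H0.

n_eff = 9, pos = 2, neg = 7, p = 0.179688, fail to reject H0.


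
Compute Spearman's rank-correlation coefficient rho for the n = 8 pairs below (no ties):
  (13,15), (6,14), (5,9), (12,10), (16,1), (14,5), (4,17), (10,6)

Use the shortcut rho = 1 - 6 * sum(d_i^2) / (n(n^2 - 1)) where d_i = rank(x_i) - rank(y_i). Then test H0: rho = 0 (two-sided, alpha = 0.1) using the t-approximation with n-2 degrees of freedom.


Step 1: Rank x and y separately (midranks; no ties here).
rank(x): 13->6, 6->3, 5->2, 12->5, 16->8, 14->7, 4->1, 10->4
rank(y): 15->7, 14->6, 9->4, 10->5, 1->1, 5->2, 17->8, 6->3
Step 2: d_i = R_x(i) - R_y(i); compute d_i^2.
  (6-7)^2=1, (3-6)^2=9, (2-4)^2=4, (5-5)^2=0, (8-1)^2=49, (7-2)^2=25, (1-8)^2=49, (4-3)^2=1
sum(d^2) = 138.
Step 3: rho = 1 - 6*138 / (8*(8^2 - 1)) = 1 - 828/504 = -0.642857.
Step 4: Under H0, t = rho * sqrt((n-2)/(1-rho^2)) = -2.0557 ~ t(6).
Step 5: Two-sided p-value from the t-distribution with 6 df = 0.085559.
Step 6: alpha = 0.1. reject H0.

rho = -0.6429, p = 0.085559, reject H0 at alpha = 0.1.


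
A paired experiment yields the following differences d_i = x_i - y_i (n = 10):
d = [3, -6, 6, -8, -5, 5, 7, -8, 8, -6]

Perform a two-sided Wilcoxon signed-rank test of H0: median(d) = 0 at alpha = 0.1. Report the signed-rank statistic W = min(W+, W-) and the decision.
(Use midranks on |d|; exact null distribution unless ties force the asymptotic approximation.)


Step 1: Drop any zero differences (none here) and take |d_i|.
|d| = [3, 6, 6, 8, 5, 5, 7, 8, 8, 6]
Step 2: Midrank |d_i| (ties get averaged ranks).
ranks: |3|->1, |6|->5, |6|->5, |8|->9, |5|->2.5, |5|->2.5, |7|->7, |8|->9, |8|->9, |6|->5
Step 3: Attach original signs; sum ranks with positive sign and with negative sign.
W+ = 1 + 5 + 2.5 + 7 + 9 = 24.5
W- = 5 + 9 + 2.5 + 9 + 5 = 30.5
(Check: W+ + W- = 55 should equal n(n+1)/2 = 55.)
Step 4: Test statistic W = min(W+, W-) = 24.5.
Step 5: Ties in |d|, so use the tie-corrected normal approximation.
        E[W] = n(n+1)/4 = 10*11/4 = 27.5.
        Tie groups: |d|=5 (t=2), |d|=6 (t=3), |d|=8 (t=3); sum(t^3 - t) = 54.
        Var[W] = n(n+1)(2n+1)/24 - sum(t^3-t)/48 = 2310/24 - 54/48 = 95.125.
        z = (W - E[W]) / sqrt(Var[W]) = (24.5 - 27.5) / 9.7532 = -0.3076.
        Two-sided p = 2*Phi(z) = 0.758393.
Step 6: alpha = 0.1. fail to reject H0.

W+ = 24.5, W- = 30.5, W = min = 24.5, p = 0.758393, fail to reject H0.


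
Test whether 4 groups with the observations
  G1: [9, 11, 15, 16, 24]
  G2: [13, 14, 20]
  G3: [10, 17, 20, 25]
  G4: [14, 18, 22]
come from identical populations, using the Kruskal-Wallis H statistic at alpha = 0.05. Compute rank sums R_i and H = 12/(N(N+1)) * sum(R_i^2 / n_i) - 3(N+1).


Step 1: Combine all N = 15 observations and assign midranks.
sorted (value, group, rank): (9,G1,1), (10,G3,2), (11,G1,3), (13,G2,4), (14,G2,5.5), (14,G4,5.5), (15,G1,7), (16,G1,8), (17,G3,9), (18,G4,10), (20,G2,11.5), (20,G3,11.5), (22,G4,13), (24,G1,14), (25,G3,15)
Step 2: Sum ranks within each group.
R_1 = 33 (n_1 = 5)
R_2 = 21 (n_2 = 3)
R_3 = 37.5 (n_3 = 4)
R_4 = 28.5 (n_4 = 3)
Step 3: H = 12/(N(N+1)) * sum(R_i^2/n_i) - 3(N+1)
     = 12/(15*16) * (33^2/5 + 21^2/3 + 37.5^2/4 + 28.5^2/3) - 3*16
     = 0.050000 * 987.112 - 48
     = 1.355625.
Step 4: Ties present; correction factor C = 1 - 12/(15^3 - 15) = 0.996429. Corrected H = 1.355625 / 0.996429 = 1.360484.
Step 5: Under H0, H ~ chi^2(3); p-value = 0.714823.
Step 6: alpha = 0.05. fail to reject H0.

H = 1.3605, df = 3, p = 0.714823, fail to reject H0.


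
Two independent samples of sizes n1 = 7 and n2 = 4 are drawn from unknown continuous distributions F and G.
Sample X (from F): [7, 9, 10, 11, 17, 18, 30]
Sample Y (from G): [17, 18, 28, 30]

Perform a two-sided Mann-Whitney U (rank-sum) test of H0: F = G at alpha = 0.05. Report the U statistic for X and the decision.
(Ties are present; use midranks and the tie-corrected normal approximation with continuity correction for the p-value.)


Step 1: Combine and sort all 11 observations; assign midranks.
sorted (value, group): (7,X), (9,X), (10,X), (11,X), (17,X), (17,Y), (18,X), (18,Y), (28,Y), (30,X), (30,Y)
ranks: 7->1, 9->2, 10->3, 11->4, 17->5.5, 17->5.5, 18->7.5, 18->7.5, 28->9, 30->10.5, 30->10.5
Step 2: Rank sum for X: R1 = 1 + 2 + 3 + 4 + 5.5 + 7.5 + 10.5 = 33.5.
Step 3: U_X = R1 - n1(n1+1)/2 = 33.5 - 7*8/2 = 33.5 - 28 = 5.5.
       U_Y = n1*n2 - U_X = 28 - 5.5 = 22.5.
Step 4: Ties are present, so use the tie-corrected normal approximation (with continuity correction) for the p-value.
Step 5: p-value = 0.127941; compare to alpha = 0.05. fail to reject H0.

U_X = 5.5, p = 0.127941, fail to reject H0 at alpha = 0.05.


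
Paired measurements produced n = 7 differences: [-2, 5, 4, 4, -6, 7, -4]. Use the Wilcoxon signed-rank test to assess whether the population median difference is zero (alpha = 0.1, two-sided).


Step 1: Drop any zero differences (none here) and take |d_i|.
|d| = [2, 5, 4, 4, 6, 7, 4]
Step 2: Midrank |d_i| (ties get averaged ranks).
ranks: |2|->1, |5|->5, |4|->3, |4|->3, |6|->6, |7|->7, |4|->3
Step 3: Attach original signs; sum ranks with positive sign and with negative sign.
W+ = 5 + 3 + 3 + 7 = 18
W- = 1 + 6 + 3 = 10
(Check: W+ + W- = 28 should equal n(n+1)/2 = 28.)
Step 4: Test statistic W = min(W+, W-) = 10.
Step 5: Ties in |d|, so use the tie-corrected normal approximation.
        E[W] = n(n+1)/4 = 7*8/4 = 14.
        Tie groups: |d|=4 (t=3); sum(t^3 - t) = 24.
        Var[W] = n(n+1)(2n+1)/24 - sum(t^3-t)/48 = 840/24 - 24/48 = 34.5.
        z = (W - E[W]) / sqrt(Var[W]) = (10 - 14) / 5.8737 = -0.6810.
        Two-sided p = 2*Phi(z) = 0.495868.
Step 6: alpha = 0.1. fail to reject H0.

W+ = 18, W- = 10, W = min = 10, p = 0.495868, fail to reject H0.


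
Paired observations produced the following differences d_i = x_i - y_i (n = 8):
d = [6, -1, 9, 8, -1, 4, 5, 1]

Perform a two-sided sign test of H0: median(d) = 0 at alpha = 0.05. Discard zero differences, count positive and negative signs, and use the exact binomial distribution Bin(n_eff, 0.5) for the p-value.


Step 1: Discard zero differences. Original n = 8; n_eff = number of nonzero differences = 8.
Nonzero differences (with sign): +6, -1, +9, +8, -1, +4, +5, +1
Step 2: Count signs: positive = 6, negative = 2.
Step 3: Under H0: P(positive) = 0.5, so the number of positives S ~ Bin(8, 0.5).
Step 4: Two-sided exact p-value = sum of Bin(8,0.5) probabilities at or below the observed probability = 0.289062.
Step 5: alpha = 0.05. fail to reject H0.

n_eff = 8, pos = 6, neg = 2, p = 0.289062, fail to reject H0.


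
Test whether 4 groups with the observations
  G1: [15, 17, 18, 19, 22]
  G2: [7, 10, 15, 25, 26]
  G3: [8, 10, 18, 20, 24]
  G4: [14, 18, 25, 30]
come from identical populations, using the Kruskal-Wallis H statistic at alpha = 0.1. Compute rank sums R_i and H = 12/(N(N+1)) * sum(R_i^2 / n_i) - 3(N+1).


Step 1: Combine all N = 19 observations and assign midranks.
sorted (value, group, rank): (7,G2,1), (8,G3,2), (10,G2,3.5), (10,G3,3.5), (14,G4,5), (15,G1,6.5), (15,G2,6.5), (17,G1,8), (18,G1,10), (18,G3,10), (18,G4,10), (19,G1,12), (20,G3,13), (22,G1,14), (24,G3,15), (25,G2,16.5), (25,G4,16.5), (26,G2,18), (30,G4,19)
Step 2: Sum ranks within each group.
R_1 = 50.5 (n_1 = 5)
R_2 = 45.5 (n_2 = 5)
R_3 = 43.5 (n_3 = 5)
R_4 = 50.5 (n_4 = 4)
Step 3: H = 12/(N(N+1)) * sum(R_i^2/n_i) - 3(N+1)
     = 12/(19*20) * (50.5^2/5 + 45.5^2/5 + 43.5^2/5 + 50.5^2/4) - 3*20
     = 0.031579 * 1940.11 - 60
     = 1.266711.
Step 4: Ties present; correction factor C = 1 - 42/(19^3 - 19) = 0.993860. Corrected H = 1.266711 / 0.993860 = 1.274537.
Step 5: Under H0, H ~ chi^2(3); p-value = 0.735188.
Step 6: alpha = 0.1. fail to reject H0.

H = 1.2745, df = 3, p = 0.735188, fail to reject H0.


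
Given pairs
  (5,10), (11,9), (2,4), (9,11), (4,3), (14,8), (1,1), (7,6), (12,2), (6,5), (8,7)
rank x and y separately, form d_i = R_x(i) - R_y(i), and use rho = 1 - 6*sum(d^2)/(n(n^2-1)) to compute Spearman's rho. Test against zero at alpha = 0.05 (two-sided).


Step 1: Rank x and y separately (midranks; no ties here).
rank(x): 5->4, 11->9, 2->2, 9->8, 4->3, 14->11, 1->1, 7->6, 12->10, 6->5, 8->7
rank(y): 10->10, 9->9, 4->4, 11->11, 3->3, 8->8, 1->1, 6->6, 2->2, 5->5, 7->7
Step 2: d_i = R_x(i) - R_y(i); compute d_i^2.
  (4-10)^2=36, (9-9)^2=0, (2-4)^2=4, (8-11)^2=9, (3-3)^2=0, (11-8)^2=9, (1-1)^2=0, (6-6)^2=0, (10-2)^2=64, (5-5)^2=0, (7-7)^2=0
sum(d^2) = 122.
Step 3: rho = 1 - 6*122 / (11*(11^2 - 1)) = 1 - 732/1320 = 0.445455.
Step 4: Under H0, t = rho * sqrt((n-2)/(1-rho^2)) = 1.4926 ~ t(9).
Step 5: Two-sided p-value from the t-distribution with 9 df = 0.169733.
Step 6: alpha = 0.05. fail to reject H0.

rho = 0.4455, p = 0.169733, fail to reject H0 at alpha = 0.05.


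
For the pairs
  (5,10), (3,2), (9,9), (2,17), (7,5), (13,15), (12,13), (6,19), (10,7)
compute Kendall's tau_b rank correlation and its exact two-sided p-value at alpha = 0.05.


Step 1: Enumerate the 36 unordered pairs (i,j) with i<j and classify each by sign(x_j-x_i) * sign(y_j-y_i).
  (1,2):dx=-2,dy=-8->C; (1,3):dx=+4,dy=-1->D; (1,4):dx=-3,dy=+7->D; (1,5):dx=+2,dy=-5->D
  (1,6):dx=+8,dy=+5->C; (1,7):dx=+7,dy=+3->C; (1,8):dx=+1,dy=+9->C; (1,9):dx=+5,dy=-3->D
  (2,3):dx=+6,dy=+7->C; (2,4):dx=-1,dy=+15->D; (2,5):dx=+4,dy=+3->C; (2,6):dx=+10,dy=+13->C
  (2,7):dx=+9,dy=+11->C; (2,8):dx=+3,dy=+17->C; (2,9):dx=+7,dy=+5->C; (3,4):dx=-7,dy=+8->D
  (3,5):dx=-2,dy=-4->C; (3,6):dx=+4,dy=+6->C; (3,7):dx=+3,dy=+4->C; (3,8):dx=-3,dy=+10->D
  (3,9):dx=+1,dy=-2->D; (4,5):dx=+5,dy=-12->D; (4,6):dx=+11,dy=-2->D; (4,7):dx=+10,dy=-4->D
  (4,8):dx=+4,dy=+2->C; (4,9):dx=+8,dy=-10->D; (5,6):dx=+6,dy=+10->C; (5,7):dx=+5,dy=+8->C
  (5,8):dx=-1,dy=+14->D; (5,9):dx=+3,dy=+2->C; (6,7):dx=-1,dy=-2->C; (6,8):dx=-7,dy=+4->D
  (6,9):dx=-3,dy=-8->C; (7,8):dx=-6,dy=+6->D; (7,9):dx=-2,dy=-6->C; (8,9):dx=+4,dy=-12->D
Step 2: C = 20, D = 16, total pairs = 36.
Step 3: tau = (C - D)/(n(n-1)/2) = (20 - 16)/36 = 0.111111.
Step 4: Exact two-sided p-value (enumerate n! = 362880 permutations of y under H0): p = 0.761414.
Step 5: alpha = 0.05. fail to reject H0.

tau_b = 0.1111 (C=20, D=16), p = 0.761414, fail to reject H0.


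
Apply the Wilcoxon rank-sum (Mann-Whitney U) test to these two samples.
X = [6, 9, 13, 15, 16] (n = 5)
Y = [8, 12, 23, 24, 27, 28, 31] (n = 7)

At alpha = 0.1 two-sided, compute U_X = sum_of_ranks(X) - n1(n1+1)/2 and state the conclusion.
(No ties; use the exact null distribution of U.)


Step 1: Combine and sort all 12 observations; assign midranks.
sorted (value, group): (6,X), (8,Y), (9,X), (12,Y), (13,X), (15,X), (16,X), (23,Y), (24,Y), (27,Y), (28,Y), (31,Y)
ranks: 6->1, 8->2, 9->3, 12->4, 13->5, 15->6, 16->7, 23->8, 24->9, 27->10, 28->11, 31->12
Step 2: Rank sum for X: R1 = 1 + 3 + 5 + 6 + 7 = 22.
Step 3: U_X = R1 - n1(n1+1)/2 = 22 - 5*6/2 = 22 - 15 = 7.
       U_Y = n1*n2 - U_X = 35 - 7 = 28.
Step 4: No ties, so the exact null distribution of U (based on enumerating the C(12,5) = 792 equally likely rank assignments) gives the two-sided p-value.
Step 5: p-value = 0.106061; compare to alpha = 0.1. fail to reject H0.

U_X = 7, p = 0.106061, fail to reject H0 at alpha = 0.1.


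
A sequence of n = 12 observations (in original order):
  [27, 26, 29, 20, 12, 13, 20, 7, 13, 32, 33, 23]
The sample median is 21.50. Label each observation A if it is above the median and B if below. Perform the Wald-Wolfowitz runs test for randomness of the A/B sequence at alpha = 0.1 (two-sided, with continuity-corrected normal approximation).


Step 1: Compute median = 21.50; label A = above, B = below.
Labels in order: AAABBBBBBAAA  (n_A = 6, n_B = 6)
Step 2: Count runs R = 3.
Step 3: Under H0 (random ordering), E[R] = 2*n_A*n_B/(n_A+n_B) + 1 = 2*6*6/12 + 1 = 7.0000.
        Var[R] = 2*n_A*n_B*(2*n_A*n_B - n_A - n_B) / ((n_A+n_B)^2 * (n_A+n_B-1)) = 4320/1584 = 2.7273.
        SD[R] = 1.6514.
Step 4: Continuity-corrected z = (R + 0.5 - E[R]) / SD[R] = (3 + 0.5 - 7.0000) / 1.6514 = -2.1194.
Step 5: Two-sided p-value via normal approximation = 2*(1 - Phi(|z|)) = 0.034060.
Step 6: alpha = 0.1. reject H0.

R = 3, z = -2.1194, p = 0.034060, reject H0.


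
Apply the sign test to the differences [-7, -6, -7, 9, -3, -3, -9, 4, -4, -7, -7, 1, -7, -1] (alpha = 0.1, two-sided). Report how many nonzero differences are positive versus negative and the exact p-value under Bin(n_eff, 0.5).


Step 1: Discard zero differences. Original n = 14; n_eff = number of nonzero differences = 14.
Nonzero differences (with sign): -7, -6, -7, +9, -3, -3, -9, +4, -4, -7, -7, +1, -7, -1
Step 2: Count signs: positive = 3, negative = 11.
Step 3: Under H0: P(positive) = 0.5, so the number of positives S ~ Bin(14, 0.5).
Step 4: Two-sided exact p-value = sum of Bin(14,0.5) probabilities at or below the observed probability = 0.057373.
Step 5: alpha = 0.1. reject H0.

n_eff = 14, pos = 3, neg = 11, p = 0.057373, reject H0.


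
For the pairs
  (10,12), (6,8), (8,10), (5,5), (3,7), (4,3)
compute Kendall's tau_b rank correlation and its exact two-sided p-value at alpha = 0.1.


Step 1: Enumerate the 15 unordered pairs (i,j) with i<j and classify each by sign(x_j-x_i) * sign(y_j-y_i).
  (1,2):dx=-4,dy=-4->C; (1,3):dx=-2,dy=-2->C; (1,4):dx=-5,dy=-7->C; (1,5):dx=-7,dy=-5->C
  (1,6):dx=-6,dy=-9->C; (2,3):dx=+2,dy=+2->C; (2,4):dx=-1,dy=-3->C; (2,5):dx=-3,dy=-1->C
  (2,6):dx=-2,dy=-5->C; (3,4):dx=-3,dy=-5->C; (3,5):dx=-5,dy=-3->C; (3,6):dx=-4,dy=-7->C
  (4,5):dx=-2,dy=+2->D; (4,6):dx=-1,dy=-2->C; (5,6):dx=+1,dy=-4->D
Step 2: C = 13, D = 2, total pairs = 15.
Step 3: tau = (C - D)/(n(n-1)/2) = (13 - 2)/15 = 0.733333.
Step 4: Exact two-sided p-value (enumerate n! = 720 permutations of y under H0): p = 0.055556.
Step 5: alpha = 0.1. reject H0.

tau_b = 0.7333 (C=13, D=2), p = 0.055556, reject H0.


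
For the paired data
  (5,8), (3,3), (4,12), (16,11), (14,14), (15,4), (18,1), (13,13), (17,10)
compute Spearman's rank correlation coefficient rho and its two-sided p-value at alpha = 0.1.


Step 1: Rank x and y separately (midranks; no ties here).
rank(x): 5->3, 3->1, 4->2, 16->7, 14->5, 15->6, 18->9, 13->4, 17->8
rank(y): 8->4, 3->2, 12->7, 11->6, 14->9, 4->3, 1->1, 13->8, 10->5
Step 2: d_i = R_x(i) - R_y(i); compute d_i^2.
  (3-4)^2=1, (1-2)^2=1, (2-7)^2=25, (7-6)^2=1, (5-9)^2=16, (6-3)^2=9, (9-1)^2=64, (4-8)^2=16, (8-5)^2=9
sum(d^2) = 142.
Step 3: rho = 1 - 6*142 / (9*(9^2 - 1)) = 1 - 852/720 = -0.183333.
Step 4: Under H0, t = rho * sqrt((n-2)/(1-rho^2)) = -0.4934 ~ t(7).
Step 5: Two-sided p-value from the t-distribution with 7 df = 0.636820.
Step 6: alpha = 0.1. fail to reject H0.

rho = -0.1833, p = 0.636820, fail to reject H0 at alpha = 0.1.


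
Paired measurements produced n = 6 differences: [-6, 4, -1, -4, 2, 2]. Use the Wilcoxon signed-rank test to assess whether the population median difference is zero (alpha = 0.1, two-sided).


Step 1: Drop any zero differences (none here) and take |d_i|.
|d| = [6, 4, 1, 4, 2, 2]
Step 2: Midrank |d_i| (ties get averaged ranks).
ranks: |6|->6, |4|->4.5, |1|->1, |4|->4.5, |2|->2.5, |2|->2.5
Step 3: Attach original signs; sum ranks with positive sign and with negative sign.
W+ = 4.5 + 2.5 + 2.5 = 9.5
W- = 6 + 1 + 4.5 = 11.5
(Check: W+ + W- = 21 should equal n(n+1)/2 = 21.)
Step 4: Test statistic W = min(W+, W-) = 9.5.
Step 5: Ties in |d|, so use the tie-corrected normal approximation.
        E[W] = n(n+1)/4 = 6*7/4 = 10.5.
        Tie groups: |d|=2 (t=2), |d|=4 (t=2); sum(t^3 - t) = 12.
        Var[W] = n(n+1)(2n+1)/24 - sum(t^3-t)/48 = 546/24 - 12/48 = 22.5.
        z = (W - E[W]) / sqrt(Var[W]) = (9.5 - 10.5) / 4.7434 = -0.2108.
        Two-sided p = 2*Phi(z) = 0.833029.
Step 6: alpha = 0.1. fail to reject H0.

W+ = 9.5, W- = 11.5, W = min = 9.5, p = 0.833029, fail to reject H0.


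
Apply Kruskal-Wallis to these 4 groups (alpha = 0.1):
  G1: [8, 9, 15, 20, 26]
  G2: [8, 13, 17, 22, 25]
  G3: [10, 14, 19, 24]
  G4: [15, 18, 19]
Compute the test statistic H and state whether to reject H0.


Step 1: Combine all N = 17 observations and assign midranks.
sorted (value, group, rank): (8,G1,1.5), (8,G2,1.5), (9,G1,3), (10,G3,4), (13,G2,5), (14,G3,6), (15,G1,7.5), (15,G4,7.5), (17,G2,9), (18,G4,10), (19,G3,11.5), (19,G4,11.5), (20,G1,13), (22,G2,14), (24,G3,15), (25,G2,16), (26,G1,17)
Step 2: Sum ranks within each group.
R_1 = 42 (n_1 = 5)
R_2 = 45.5 (n_2 = 5)
R_3 = 36.5 (n_3 = 4)
R_4 = 29 (n_4 = 3)
Step 3: H = 12/(N(N+1)) * sum(R_i^2/n_i) - 3(N+1)
     = 12/(17*18) * (42^2/5 + 45.5^2/5 + 36.5^2/4 + 29^2/3) - 3*18
     = 0.039216 * 1380.25 - 54
     = 0.127288.
Step 4: Ties present; correction factor C = 1 - 18/(17^3 - 17) = 0.996324. Corrected H = 0.127288 / 0.996324 = 0.127757.
Step 5: Under H0, H ~ chi^2(3); p-value = 0.988310.
Step 6: alpha = 0.1. fail to reject H0.

H = 0.1278, df = 3, p = 0.988310, fail to reject H0.


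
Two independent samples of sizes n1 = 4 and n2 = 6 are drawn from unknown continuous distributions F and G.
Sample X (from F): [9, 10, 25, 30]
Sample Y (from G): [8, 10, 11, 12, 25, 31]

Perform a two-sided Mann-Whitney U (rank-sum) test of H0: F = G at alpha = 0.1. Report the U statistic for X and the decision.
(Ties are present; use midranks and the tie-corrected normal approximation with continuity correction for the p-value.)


Step 1: Combine and sort all 10 observations; assign midranks.
sorted (value, group): (8,Y), (9,X), (10,X), (10,Y), (11,Y), (12,Y), (25,X), (25,Y), (30,X), (31,Y)
ranks: 8->1, 9->2, 10->3.5, 10->3.5, 11->5, 12->6, 25->7.5, 25->7.5, 30->9, 31->10
Step 2: Rank sum for X: R1 = 2 + 3.5 + 7.5 + 9 = 22.
Step 3: U_X = R1 - n1(n1+1)/2 = 22 - 4*5/2 = 22 - 10 = 12.
       U_Y = n1*n2 - U_X = 24 - 12 = 12.
Step 4: Ties are present, so use the tie-corrected normal approximation (with continuity correction) for the p-value.
Step 5: p-value = 1.000000; compare to alpha = 0.1. fail to reject H0.

U_X = 12, p = 1.000000, fail to reject H0 at alpha = 0.1.


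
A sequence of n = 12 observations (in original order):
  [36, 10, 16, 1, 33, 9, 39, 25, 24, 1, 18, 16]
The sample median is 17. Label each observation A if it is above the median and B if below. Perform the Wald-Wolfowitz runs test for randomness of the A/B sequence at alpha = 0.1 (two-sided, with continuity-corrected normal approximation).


Step 1: Compute median = 17; label A = above, B = below.
Labels in order: ABBBABAAABAB  (n_A = 6, n_B = 6)
Step 2: Count runs R = 8.
Step 3: Under H0 (random ordering), E[R] = 2*n_A*n_B/(n_A+n_B) + 1 = 2*6*6/12 + 1 = 7.0000.
        Var[R] = 2*n_A*n_B*(2*n_A*n_B - n_A - n_B) / ((n_A+n_B)^2 * (n_A+n_B-1)) = 4320/1584 = 2.7273.
        SD[R] = 1.6514.
Step 4: Continuity-corrected z = (R - 0.5 - E[R]) / SD[R] = (8 - 0.5 - 7.0000) / 1.6514 = 0.3028.
Step 5: Two-sided p-value via normal approximation = 2*(1 - Phi(|z|)) = 0.762069.
Step 6: alpha = 0.1. fail to reject H0.

R = 8, z = 0.3028, p = 0.762069, fail to reject H0.


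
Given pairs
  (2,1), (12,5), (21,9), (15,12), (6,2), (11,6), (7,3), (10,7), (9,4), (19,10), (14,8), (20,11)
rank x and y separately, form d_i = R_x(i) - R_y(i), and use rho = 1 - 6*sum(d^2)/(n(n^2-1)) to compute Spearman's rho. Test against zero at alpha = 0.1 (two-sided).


Step 1: Rank x and y separately (midranks; no ties here).
rank(x): 2->1, 12->7, 21->12, 15->9, 6->2, 11->6, 7->3, 10->5, 9->4, 19->10, 14->8, 20->11
rank(y): 1->1, 5->5, 9->9, 12->12, 2->2, 6->6, 3->3, 7->7, 4->4, 10->10, 8->8, 11->11
Step 2: d_i = R_x(i) - R_y(i); compute d_i^2.
  (1-1)^2=0, (7-5)^2=4, (12-9)^2=9, (9-12)^2=9, (2-2)^2=0, (6-6)^2=0, (3-3)^2=0, (5-7)^2=4, (4-4)^2=0, (10-10)^2=0, (8-8)^2=0, (11-11)^2=0
sum(d^2) = 26.
Step 3: rho = 1 - 6*26 / (12*(12^2 - 1)) = 1 - 156/1716 = 0.909091.
Step 4: Under H0, t = rho * sqrt((n-2)/(1-rho^2)) = 6.9007 ~ t(10).
Step 5: Two-sided p-value from the t-distribution with 10 df = 0.000042.
Step 6: alpha = 0.1. reject H0.

rho = 0.9091, p = 0.000042, reject H0 at alpha = 0.1.


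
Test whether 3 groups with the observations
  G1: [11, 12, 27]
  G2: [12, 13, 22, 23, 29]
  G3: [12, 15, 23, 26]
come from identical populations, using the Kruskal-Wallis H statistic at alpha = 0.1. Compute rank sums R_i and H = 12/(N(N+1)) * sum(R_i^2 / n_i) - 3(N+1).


Step 1: Combine all N = 12 observations and assign midranks.
sorted (value, group, rank): (11,G1,1), (12,G1,3), (12,G2,3), (12,G3,3), (13,G2,5), (15,G3,6), (22,G2,7), (23,G2,8.5), (23,G3,8.5), (26,G3,10), (27,G1,11), (29,G2,12)
Step 2: Sum ranks within each group.
R_1 = 15 (n_1 = 3)
R_2 = 35.5 (n_2 = 5)
R_3 = 27.5 (n_3 = 4)
Step 3: H = 12/(N(N+1)) * sum(R_i^2/n_i) - 3(N+1)
     = 12/(12*13) * (15^2/3 + 35.5^2/5 + 27.5^2/4) - 3*13
     = 0.076923 * 516.112 - 39
     = 0.700962.
Step 4: Ties present; correction factor C = 1 - 30/(12^3 - 12) = 0.982517. Corrected H = 0.700962 / 0.982517 = 0.713434.
Step 5: Under H0, H ~ chi^2(2); p-value = 0.699971.
Step 6: alpha = 0.1. fail to reject H0.

H = 0.7134, df = 2, p = 0.699971, fail to reject H0.


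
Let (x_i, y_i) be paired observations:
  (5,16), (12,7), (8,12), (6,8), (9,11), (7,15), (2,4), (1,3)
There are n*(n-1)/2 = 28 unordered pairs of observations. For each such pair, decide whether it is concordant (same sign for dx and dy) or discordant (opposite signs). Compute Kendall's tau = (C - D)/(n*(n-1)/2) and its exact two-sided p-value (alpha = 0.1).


Step 1: Enumerate the 28 unordered pairs (i,j) with i<j and classify each by sign(x_j-x_i) * sign(y_j-y_i).
  (1,2):dx=+7,dy=-9->D; (1,3):dx=+3,dy=-4->D; (1,4):dx=+1,dy=-8->D; (1,5):dx=+4,dy=-5->D
  (1,6):dx=+2,dy=-1->D; (1,7):dx=-3,dy=-12->C; (1,8):dx=-4,dy=-13->C; (2,3):dx=-4,dy=+5->D
  (2,4):dx=-6,dy=+1->D; (2,5):dx=-3,dy=+4->D; (2,6):dx=-5,dy=+8->D; (2,7):dx=-10,dy=-3->C
  (2,8):dx=-11,dy=-4->C; (3,4):dx=-2,dy=-4->C; (3,5):dx=+1,dy=-1->D; (3,6):dx=-1,dy=+3->D
  (3,7):dx=-6,dy=-8->C; (3,8):dx=-7,dy=-9->C; (4,5):dx=+3,dy=+3->C; (4,6):dx=+1,dy=+7->C
  (4,7):dx=-4,dy=-4->C; (4,8):dx=-5,dy=-5->C; (5,6):dx=-2,dy=+4->D; (5,7):dx=-7,dy=-7->C
  (5,8):dx=-8,dy=-8->C; (6,7):dx=-5,dy=-11->C; (6,8):dx=-6,dy=-12->C; (7,8):dx=-1,dy=-1->C
Step 2: C = 16, D = 12, total pairs = 28.
Step 3: tau = (C - D)/(n(n-1)/2) = (16 - 12)/28 = 0.142857.
Step 4: Exact two-sided p-value (enumerate n! = 40320 permutations of y under H0): p = 0.719544.
Step 5: alpha = 0.1. fail to reject H0.

tau_b = 0.1429 (C=16, D=12), p = 0.719544, fail to reject H0.


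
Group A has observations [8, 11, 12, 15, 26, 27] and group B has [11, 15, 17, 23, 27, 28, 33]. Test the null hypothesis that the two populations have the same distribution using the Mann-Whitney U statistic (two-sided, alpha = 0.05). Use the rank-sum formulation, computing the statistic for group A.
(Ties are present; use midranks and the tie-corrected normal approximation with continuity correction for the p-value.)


Step 1: Combine and sort all 13 observations; assign midranks.
sorted (value, group): (8,X), (11,X), (11,Y), (12,X), (15,X), (15,Y), (17,Y), (23,Y), (26,X), (27,X), (27,Y), (28,Y), (33,Y)
ranks: 8->1, 11->2.5, 11->2.5, 12->4, 15->5.5, 15->5.5, 17->7, 23->8, 26->9, 27->10.5, 27->10.5, 28->12, 33->13
Step 2: Rank sum for X: R1 = 1 + 2.5 + 4 + 5.5 + 9 + 10.5 = 32.5.
Step 3: U_X = R1 - n1(n1+1)/2 = 32.5 - 6*7/2 = 32.5 - 21 = 11.5.
       U_Y = n1*n2 - U_X = 42 - 11.5 = 30.5.
Step 4: Ties are present, so use the tie-corrected normal approximation (with continuity correction) for the p-value.
Step 5: p-value = 0.196688; compare to alpha = 0.05. fail to reject H0.

U_X = 11.5, p = 0.196688, fail to reject H0 at alpha = 0.05.


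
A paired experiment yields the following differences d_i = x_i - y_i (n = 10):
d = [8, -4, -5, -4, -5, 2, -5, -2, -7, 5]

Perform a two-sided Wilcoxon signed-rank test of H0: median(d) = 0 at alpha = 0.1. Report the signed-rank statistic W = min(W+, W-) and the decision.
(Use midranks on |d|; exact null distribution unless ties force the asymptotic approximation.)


Step 1: Drop any zero differences (none here) and take |d_i|.
|d| = [8, 4, 5, 4, 5, 2, 5, 2, 7, 5]
Step 2: Midrank |d_i| (ties get averaged ranks).
ranks: |8|->10, |4|->3.5, |5|->6.5, |4|->3.5, |5|->6.5, |2|->1.5, |5|->6.5, |2|->1.5, |7|->9, |5|->6.5
Step 3: Attach original signs; sum ranks with positive sign and with negative sign.
W+ = 10 + 1.5 + 6.5 = 18
W- = 3.5 + 6.5 + 3.5 + 6.5 + 6.5 + 1.5 + 9 = 37
(Check: W+ + W- = 55 should equal n(n+1)/2 = 55.)
Step 4: Test statistic W = min(W+, W-) = 18.
Step 5: Ties in |d|, so use the tie-corrected normal approximation.
        E[W] = n(n+1)/4 = 10*11/4 = 27.5.
        Tie groups: |d|=2 (t=2), |d|=4 (t=2), |d|=5 (t=4); sum(t^3 - t) = 72.
        Var[W] = n(n+1)(2n+1)/24 - sum(t^3-t)/48 = 2310/24 - 72/48 = 94.75.
        z = (W - E[W]) / sqrt(Var[W]) = (18 - 27.5) / 9.7340 = -0.9760.
        Two-sided p = 2*Phi(z) = 0.329082.
Step 6: alpha = 0.1. fail to reject H0.

W+ = 18, W- = 37, W = min = 18, p = 0.329082, fail to reject H0.
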